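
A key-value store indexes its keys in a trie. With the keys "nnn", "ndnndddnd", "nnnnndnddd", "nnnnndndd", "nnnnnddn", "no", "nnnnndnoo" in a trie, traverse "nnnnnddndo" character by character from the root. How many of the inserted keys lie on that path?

2

Check each prefix of "nnnnnddndo" against the stored set — each match is an end-marker on the path.
Prefixes of the query that are stored words: "nnn", "nnnnnddn"
Count: 2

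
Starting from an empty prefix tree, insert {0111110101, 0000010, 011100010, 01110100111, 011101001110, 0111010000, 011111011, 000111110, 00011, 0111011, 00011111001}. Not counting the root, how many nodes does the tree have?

40

Insert word by word; a character creates a node only if that edge doesn't already exist:
  "0111110101" → 10 new (0, 1, 1, 1, 1, 1, 0, 1, 0, 1)
  "0000010" → prefix "0" already present; 6 new (0, 0, 0, 0, 1, 0)
  "011100010" → prefix "0111" already present; 5 new (0, 0, 0, 1, 0)
  "01110100111" → prefix "01110" already present; 6 new (1, 0, 0, 1, 1, 1)
  "011101001110" → prefix "01110100111" already present; 1 new (0)
  "0111010000" → prefix "01110100" already present; 2 new (0, 0)
  "011111011" → prefix "01111101" already present; 1 new (1)
  "000111110" → prefix "000" already present; 6 new (1, 1, 1, 1, 1, 0)
  "00011" → prefix "00011" already present; 0 new (none)
  "0111011" → prefix "011101" already present; 1 new (1)
  "00011111001" → prefix "000111110" already present; 2 new (0, 1)
Total nodes = 10 + 6 + 5 + 6 + 1 + 2 + 1 + 6 + 0 + 1 + 2 = 40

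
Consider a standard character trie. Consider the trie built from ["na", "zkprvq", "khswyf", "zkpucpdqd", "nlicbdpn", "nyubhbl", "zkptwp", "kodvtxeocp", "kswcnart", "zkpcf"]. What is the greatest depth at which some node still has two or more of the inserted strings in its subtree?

Equivalently: take the maximum, over all pairs, of their longest common prefix length.
e.g. "zkpcf" and "zkprvq" share the prefix "zkp" of length 3; no pair shares a longer one.
Longest shared-prefix length: 3

3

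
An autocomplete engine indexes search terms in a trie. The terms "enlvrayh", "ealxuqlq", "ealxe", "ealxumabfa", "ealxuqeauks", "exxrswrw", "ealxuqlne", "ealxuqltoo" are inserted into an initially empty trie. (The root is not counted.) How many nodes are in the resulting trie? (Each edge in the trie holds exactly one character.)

Insert word by word; a character creates a node only if that edge doesn't already exist:
  "enlvrayh" → 8 new (e, n, l, v, r, a, y, h)
  "ealxuqlq" → prefix "e" already present; 7 new (a, l, x, u, q, l, q)
  "ealxe" → prefix "ealx" already present; 1 new (e)
  "ealxumabfa" → prefix "ealxu" already present; 5 new (m, a, b, f, a)
  "ealxuqeauks" → prefix "ealxuq" already present; 5 new (e, a, u, k, s)
  "exxrswrw" → prefix "e" already present; 7 new (x, x, r, s, w, r, w)
  "ealxuqlne" → prefix "ealxuql" already present; 2 new (n, e)
  "ealxuqltoo" → prefix "ealxuql" already present; 3 new (t, o, o)
Total nodes = 8 + 7 + 1 + 5 + 5 + 7 + 2 + 3 = 38

38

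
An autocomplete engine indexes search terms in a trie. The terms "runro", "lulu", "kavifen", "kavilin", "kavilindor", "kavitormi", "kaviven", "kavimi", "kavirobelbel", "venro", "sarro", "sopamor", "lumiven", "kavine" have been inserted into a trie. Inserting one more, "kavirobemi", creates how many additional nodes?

Walking "kavirobemi" from the root, the first 8 characters ("kavirobe") follow existing edges; "m" is the first miss.
New nodes needed: |"kavirobemi"| − 8 = 10 − 8 = 2.

2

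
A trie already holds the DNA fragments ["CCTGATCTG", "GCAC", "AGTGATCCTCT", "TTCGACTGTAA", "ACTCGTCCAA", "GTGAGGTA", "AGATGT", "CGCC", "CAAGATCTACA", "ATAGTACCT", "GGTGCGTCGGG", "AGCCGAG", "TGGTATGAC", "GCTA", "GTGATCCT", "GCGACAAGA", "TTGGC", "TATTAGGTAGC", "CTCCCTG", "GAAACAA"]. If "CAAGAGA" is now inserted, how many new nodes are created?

2

Walking "CAAGAGA" from the root, the first 5 characters ("CAAGA") follow existing edges; "G" is the first miss.
Each of the 2 remaining characters creates one node.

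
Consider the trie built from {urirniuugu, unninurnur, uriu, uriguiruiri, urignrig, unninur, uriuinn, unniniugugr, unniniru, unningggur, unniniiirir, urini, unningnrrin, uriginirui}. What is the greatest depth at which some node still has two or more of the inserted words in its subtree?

Equivalently: take the maximum, over all pairs, of their longest common prefix length.
e.g. "unninur" and "unninurnur" share the prefix "unninur" of length 7; no pair shares a longer one.
Longest shared-prefix length: 7

7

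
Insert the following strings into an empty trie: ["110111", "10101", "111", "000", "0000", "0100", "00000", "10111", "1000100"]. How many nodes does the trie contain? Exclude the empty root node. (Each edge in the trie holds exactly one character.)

26

Trie structure (* marks end of a word):
(root)
├─ 0
│  ├─ 0
│  │  └─ 0 *
│  │     └─ 0 *
│  │        └─ 0 *
│  └─ 1
│     └─ 0
│        └─ 0 *
└─ 1
   ├─ 0
   │  ├─ 0
   │  │  └─ 0
   │  │     └─ 1
   │  │        └─ 0
   │  │           └─ 0 *
   │  └─ 1
   │     ├─ 0
   │     │  └─ 1 *
   │     └─ 1
   │        └─ 1 *
   └─ 1
      ├─ 0
      │  └─ 1
      │     └─ 1
      │        └─ 1 *
      └─ 1 *
Counting every labelled node above: 26.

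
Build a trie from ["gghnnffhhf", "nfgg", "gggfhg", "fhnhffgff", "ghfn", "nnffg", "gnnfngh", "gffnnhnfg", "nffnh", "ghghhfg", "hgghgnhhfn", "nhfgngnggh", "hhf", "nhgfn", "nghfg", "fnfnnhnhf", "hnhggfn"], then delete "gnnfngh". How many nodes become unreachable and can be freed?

6

After clearing the end-marker at "gnnfngh", prune upward until reaching a node still needed by another word.
The suffix "nnfngh" (6 nodes) is used only by "gnnfngh"; the node for "g" still has the child "g", so pruning stops there.
Nodes removed: 6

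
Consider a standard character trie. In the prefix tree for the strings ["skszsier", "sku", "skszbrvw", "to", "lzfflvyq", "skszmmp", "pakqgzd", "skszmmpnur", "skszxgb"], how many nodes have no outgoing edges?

A leaf is a node with no children — equivalently, the end of a word that is not a proper prefix of any other stored word.
Those words: "lzfflvyq", "pakqgzd", "skszbrvw", "skszmmpnur", "skszsier", "skszxgb", "sku", "to"
Leaf count: 8

8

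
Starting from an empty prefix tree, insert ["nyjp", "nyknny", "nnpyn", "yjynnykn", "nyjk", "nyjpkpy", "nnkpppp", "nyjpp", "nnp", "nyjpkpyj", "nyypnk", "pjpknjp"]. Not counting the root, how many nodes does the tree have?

Insert word by word; a character creates a node only if that edge doesn't already exist:
  "nyjp" → 4 new (n, y, j, p)
  "nyknny" → prefix "ny" already present; 4 new (k, n, n, y)
  "nnpyn" → prefix "n" already present; 4 new (n, p, y, n)
  "yjynnykn" → 8 new (y, j, y, n, n, y, k, n)
  "nyjk" → prefix "nyj" already present; 1 new (k)
  "nyjpkpy" → prefix "nyjp" already present; 3 new (k, p, y)
  "nnkpppp" → prefix "nn" already present; 5 new (k, p, p, p, p)
  "nyjpp" → prefix "nyjp" already present; 1 new (p)
  "nnp" → prefix "nnp" already present; 0 new (none)
  "nyjpkpyj" → prefix "nyjpkpy" already present; 1 new (j)
  "nyypnk" → prefix "ny" already present; 4 new (y, p, n, k)
  "pjpknjp" → 7 new (p, j, p, k, n, j, p)
Total nodes = 4 + 4 + 4 + 8 + 1 + 3 + 5 + 1 + 0 + 1 + 4 + 7 = 42

42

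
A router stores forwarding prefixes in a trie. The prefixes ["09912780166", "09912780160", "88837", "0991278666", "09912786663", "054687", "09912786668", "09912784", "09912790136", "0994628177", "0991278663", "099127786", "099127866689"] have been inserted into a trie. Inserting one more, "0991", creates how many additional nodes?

0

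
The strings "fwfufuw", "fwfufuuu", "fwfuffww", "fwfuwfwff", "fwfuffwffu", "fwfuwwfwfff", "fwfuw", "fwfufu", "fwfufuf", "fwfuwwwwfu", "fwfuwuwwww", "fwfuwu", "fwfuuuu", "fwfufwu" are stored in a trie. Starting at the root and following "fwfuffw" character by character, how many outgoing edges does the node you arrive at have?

Walk "fwfuffw" from the root, arriving at one node.
Distinct next characters after "fwfuffw": f, w.
That node has 2 child edges.

2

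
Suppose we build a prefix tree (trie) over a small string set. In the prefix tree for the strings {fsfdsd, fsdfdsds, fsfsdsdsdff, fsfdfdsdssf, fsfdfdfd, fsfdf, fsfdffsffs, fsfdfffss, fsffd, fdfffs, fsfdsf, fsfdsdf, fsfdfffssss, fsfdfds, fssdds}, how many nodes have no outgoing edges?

11

Leaves are exactly the stored words that no other stored word extends.
Those words: "fdfffs", "fsdfdsds", "fsfdfdfd", "fsfdfdsdssf", "fsfdfffssss", "fsfdffsffs", "fsfdsdf", "fsfdsf", "fsffd", "fsfsdsdsdff", "fssdds"
Leaf count: 11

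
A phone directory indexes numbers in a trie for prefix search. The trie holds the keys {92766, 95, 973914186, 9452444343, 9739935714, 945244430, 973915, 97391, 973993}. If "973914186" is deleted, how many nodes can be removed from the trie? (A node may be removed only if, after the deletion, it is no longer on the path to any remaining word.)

4

After clearing the end-marker at "973914186", prune upward until reaching a node still needed by another word.
The suffix "4186" (4 nodes) is used only by "973914186"; the node for "97391" still has the child "5", so pruning stops there.
Nodes removed: 4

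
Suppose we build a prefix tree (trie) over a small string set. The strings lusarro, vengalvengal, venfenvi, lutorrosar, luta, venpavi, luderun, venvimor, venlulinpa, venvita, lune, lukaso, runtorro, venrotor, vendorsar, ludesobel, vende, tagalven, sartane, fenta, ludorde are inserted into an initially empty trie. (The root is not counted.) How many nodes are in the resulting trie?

111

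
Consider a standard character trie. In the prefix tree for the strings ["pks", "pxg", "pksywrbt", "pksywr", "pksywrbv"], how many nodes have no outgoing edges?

A leaf is a node with no children — equivalently, the end of a word that is not a proper prefix of any other stored word.
Those words: "pksywrbt", "pksywrbv", "pxg"
Leaf count: 3

3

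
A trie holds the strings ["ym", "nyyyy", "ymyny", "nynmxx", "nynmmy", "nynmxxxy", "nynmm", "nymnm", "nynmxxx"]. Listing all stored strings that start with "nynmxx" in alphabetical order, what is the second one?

nynmxxx

Words with prefix "nynmxx", in lexicographic order: "nynmxx", "nynmxxx", "nynmxxxy"
Position 2: nynmxxx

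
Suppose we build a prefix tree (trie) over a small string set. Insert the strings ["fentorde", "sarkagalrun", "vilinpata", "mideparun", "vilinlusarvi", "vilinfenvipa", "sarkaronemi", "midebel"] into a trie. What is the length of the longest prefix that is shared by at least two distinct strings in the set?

5

Equivalently: take the maximum, over all pairs, of their longest common prefix length.
"sarkagalrun" and "sarkaronemi" agree on "sarka" (5 characters) before diverging; nothing deeper is shared.
Longest shared-prefix length: 5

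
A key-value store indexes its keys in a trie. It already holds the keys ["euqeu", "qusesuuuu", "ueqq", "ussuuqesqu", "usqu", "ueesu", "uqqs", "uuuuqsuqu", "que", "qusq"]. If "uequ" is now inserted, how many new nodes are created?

The longest prefix of "uequ" already in the trie is "ueq" (length 3).
New nodes needed: |"uequ"| − 3 = 4 − 3 = 1.

1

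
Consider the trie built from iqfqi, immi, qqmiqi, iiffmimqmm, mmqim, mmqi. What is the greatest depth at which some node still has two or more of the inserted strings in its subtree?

Equivalently: take the maximum, over all pairs, of their longest common prefix length.
e.g. "mmqi" and "mmqim" share the prefix "mmqi" of length 4; no pair shares a longer one.
Longest shared-prefix length: 4

4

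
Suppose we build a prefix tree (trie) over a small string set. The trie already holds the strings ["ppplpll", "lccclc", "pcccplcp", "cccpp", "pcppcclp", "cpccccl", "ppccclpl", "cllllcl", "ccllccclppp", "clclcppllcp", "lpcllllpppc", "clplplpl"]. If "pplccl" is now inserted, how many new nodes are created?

"pp" is already a path in the trie; the remaining "lccl" must be added.
New nodes needed: |"pplccl"| − 2 = 6 − 2 = 4.

4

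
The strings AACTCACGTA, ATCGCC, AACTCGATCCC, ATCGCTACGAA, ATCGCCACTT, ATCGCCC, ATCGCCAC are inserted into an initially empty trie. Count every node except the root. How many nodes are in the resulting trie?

32

Trie structure (* marks end of a word):
(root)
└─ A
   ├─ A
   │  └─ C
   │     └─ T
   │        └─ C
   │           ├─ A
   │           │  └─ C
   │           │     └─ G
   │           │        └─ T
   │           │           └─ A *
   │           └─ G
   │              └─ A
   │                 └─ T
   │                    └─ C
   │                       └─ C
   │                          └─ C *
   └─ T
      └─ C
         └─ G
            └─ C
               ├─ C *
               │  ├─ A
               │  │  └─ C *
               │  │     └─ T
               │  │        └─ T *
               │  └─ C *
               └─ T
                  └─ A
                     └─ C
                        └─ G
                           └─ A
                              └─ A *
Counting every labelled node above: 32.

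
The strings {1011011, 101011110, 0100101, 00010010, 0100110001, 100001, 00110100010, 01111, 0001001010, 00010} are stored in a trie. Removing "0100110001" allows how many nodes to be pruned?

A node on "0100110001"'s path can go only if nothing else ends at it or branches off below it.
The suffix "10001" (5 nodes) is used only by "0100110001"; the node for "01001" still has the child "0", so pruning stops there.
Nodes removed: 5

5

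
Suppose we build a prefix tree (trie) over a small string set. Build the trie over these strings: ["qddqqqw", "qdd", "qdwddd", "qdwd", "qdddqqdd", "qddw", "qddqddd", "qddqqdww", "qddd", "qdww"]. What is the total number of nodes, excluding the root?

24

Trie structure (* marks end of a word):
(root)
└─ q
   └─ d
      ├─ d *
      │  ├─ d *
      │  │  └─ q
      │  │     └─ q
      │  │        └─ d
      │  │           └─ d *
      │  ├─ q
      │  │  ├─ d
      │  │  │  └─ d
      │  │  │     └─ d *
      │  │  └─ q
      │  │     ├─ d
      │  │     │  └─ w
      │  │     │     └─ w *
      │  │     └─ q
      │  │        └─ w *
      │  └─ w *
      └─ w
         ├─ d *
         │  └─ d
         │     └─ d *
         └─ w *
Counting every labelled node above: 24.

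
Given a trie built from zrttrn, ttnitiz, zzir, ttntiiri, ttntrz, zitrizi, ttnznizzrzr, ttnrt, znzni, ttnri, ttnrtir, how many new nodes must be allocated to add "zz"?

Every character of "zz" already lies on an existing path (it is a prefix of some stored word).
No new nodes are needed: 0.

0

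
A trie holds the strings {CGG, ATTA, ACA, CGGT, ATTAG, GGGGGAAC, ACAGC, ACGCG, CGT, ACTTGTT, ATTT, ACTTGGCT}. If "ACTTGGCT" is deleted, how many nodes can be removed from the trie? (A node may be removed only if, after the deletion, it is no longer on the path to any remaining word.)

3

After clearing the end-marker at "ACTTGGCT", prune upward until reaching a node still needed by another word.
The suffix "GCT" (3 nodes) is used only by "ACTTGGCT"; the node for "ACTTG" still has the child "T", so pruning stops there.
Nodes removed: 3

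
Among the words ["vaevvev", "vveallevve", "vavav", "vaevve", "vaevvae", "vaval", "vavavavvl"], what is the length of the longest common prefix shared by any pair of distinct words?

6

Equivalently: take the maximum, over all pairs, of their longest common prefix length.
e.g. "vaevve" and "vaevvev" share the prefix "vaevve" of length 6; no pair shares a longer one.
Longest shared-prefix length: 6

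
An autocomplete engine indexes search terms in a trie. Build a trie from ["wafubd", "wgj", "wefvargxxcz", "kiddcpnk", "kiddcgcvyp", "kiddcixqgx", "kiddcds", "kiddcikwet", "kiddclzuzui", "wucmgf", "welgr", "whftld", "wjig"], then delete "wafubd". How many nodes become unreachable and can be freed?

A node on "wafubd"'s path can go only if nothing else ends at it or branches off below it.
The suffix "afubd" (5 nodes) is used only by "wafubd"; the node for "w" still has the child "g", so pruning stops there.
Nodes removed: 5

5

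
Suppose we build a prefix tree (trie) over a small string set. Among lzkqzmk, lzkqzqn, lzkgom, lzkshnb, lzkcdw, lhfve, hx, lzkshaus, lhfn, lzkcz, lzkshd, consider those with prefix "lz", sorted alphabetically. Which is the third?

lzkgom

Filter for "lz…" and sort: "lzkcdw", "lzkcz", "lzkgom", "lzkqzmk", "lzkqzqn", "lzkshaus", "lzkshd", "lzkshnb"
Position 3: lzkgom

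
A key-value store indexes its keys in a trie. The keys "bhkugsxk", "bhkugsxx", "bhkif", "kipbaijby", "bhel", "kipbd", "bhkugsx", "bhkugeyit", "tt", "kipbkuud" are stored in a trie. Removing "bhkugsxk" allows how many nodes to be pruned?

1

Walk "bhkugsxk" from the leaf back toward the root, removing each node that no remaining word uses.
The suffix "k" (1 node) is used only by "bhkugsxk"; the node for "bhkugsx" still has the child "x", so pruning stops there.
Nodes removed: 1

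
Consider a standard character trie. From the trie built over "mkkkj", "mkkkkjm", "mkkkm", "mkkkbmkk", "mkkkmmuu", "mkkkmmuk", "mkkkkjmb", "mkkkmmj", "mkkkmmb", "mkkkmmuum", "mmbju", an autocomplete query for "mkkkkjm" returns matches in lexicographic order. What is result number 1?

mkkkkjm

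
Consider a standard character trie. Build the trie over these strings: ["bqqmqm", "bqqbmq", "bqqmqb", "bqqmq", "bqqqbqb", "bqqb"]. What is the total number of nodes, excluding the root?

14

Count nodes per top-level branch (shared prefixes stored once):
  'b'-branch (bqqb, bqqbmq, bqqmq, bqqmqb, bqqmqm, bqqqbqb): 14 nodes
Sum: 14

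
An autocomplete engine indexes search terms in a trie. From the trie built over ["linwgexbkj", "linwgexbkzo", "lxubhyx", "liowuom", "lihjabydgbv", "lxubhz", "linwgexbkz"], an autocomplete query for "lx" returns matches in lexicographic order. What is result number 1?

lxubhyx

Words with prefix "lx", in lexicographic order: "lxubhyx", "lxubhz"
The 1st is lxubhyx.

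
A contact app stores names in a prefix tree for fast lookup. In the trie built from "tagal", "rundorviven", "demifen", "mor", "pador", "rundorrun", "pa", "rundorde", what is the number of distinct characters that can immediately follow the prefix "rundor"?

3

Walk "rundor" from the root, arriving at one node.
Characters that immediately follow "rundor" among the stored strings: {d, r, v}.
That node has 3 child edges.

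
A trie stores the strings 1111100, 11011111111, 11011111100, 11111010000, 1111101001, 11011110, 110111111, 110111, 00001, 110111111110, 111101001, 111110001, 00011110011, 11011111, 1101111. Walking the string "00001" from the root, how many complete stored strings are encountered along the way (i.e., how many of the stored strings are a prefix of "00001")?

Traverse "00001" character by character; count nodes along the way that are marked as word ends.
Prefixes of the query that are stored words: "00001"
Count: 1

1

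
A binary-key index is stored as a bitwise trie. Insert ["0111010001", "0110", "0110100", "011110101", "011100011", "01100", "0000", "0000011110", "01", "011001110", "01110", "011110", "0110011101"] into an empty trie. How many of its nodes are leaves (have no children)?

6

Leaves are exactly the stored words that no other stored word extends.
Those words: "0000011110", "0110011101", "0110100", "011100011", "0111010001", "011110101"
Leaf count: 6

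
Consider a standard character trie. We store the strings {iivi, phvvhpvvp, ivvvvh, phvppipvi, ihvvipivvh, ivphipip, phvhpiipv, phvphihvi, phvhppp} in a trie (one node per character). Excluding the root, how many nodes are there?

For each word, the new-node count is its length minus the longest prefix already in the trie:
  "iivi" → 4 new (i, i, v, i)
  "phvvhpvvp" → 9 new (p, h, v, v, h, p, v, v, p)
  "ivvvvh" → prefix "i" already present; 5 new (v, v, v, v, h)
  "phvppipvi" → prefix "phv" already present; 6 new (p, p, i, p, v, i)
  "ihvvipivvh" → prefix "i" already present; 9 new (h, v, v, i, p, i, v, v, h)
  "ivphipip" → prefix "iv" already present; 6 new (p, h, i, p, i, p)
  "phvhpiipv" → prefix "phv" already present; 6 new (h, p, i, i, p, v)
  "phvphihvi" → prefix "phvp" already present; 5 new (h, i, h, v, i)
  "phvhppp" → prefix "phvhp" already present; 2 new (p, p)
Total nodes = 4 + 9 + 5 + 6 + 9 + 6 + 6 + 5 + 2 = 52

52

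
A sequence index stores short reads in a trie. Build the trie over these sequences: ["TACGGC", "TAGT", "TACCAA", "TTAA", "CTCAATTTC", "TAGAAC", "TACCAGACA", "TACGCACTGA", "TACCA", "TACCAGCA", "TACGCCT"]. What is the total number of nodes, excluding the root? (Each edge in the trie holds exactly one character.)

40

Trie structure (* marks end of a word):
(root)
├─ C
│  └─ T
│     └─ C
│        └─ A
│           └─ A
│              └─ T
│                 └─ T
│                    └─ T
│                       └─ C *
└─ T
   ├─ A
   │  ├─ C
   │  │  ├─ C
   │  │  │  └─ A *
   │  │  │     ├─ A *
   │  │  │     └─ G
   │  │  │        ├─ A
   │  │  │        │  └─ C
   │  │  │        │     └─ A *
   │  │  │        └─ C
   │  │  │           └─ A *
   │  │  └─ G
   │  │     ├─ C
   │  │     │  ├─ A
   │  │     │  │  └─ C
   │  │     │  │     └─ T
   │  │     │  │        └─ G
   │  │     │  │           └─ A *
   │  │     │  └─ C
   │  │     │     └─ T *
   │  │     └─ G
   │  │        └─ C *
   │  └─ G
   │     ├─ A
   │     │  └─ A
   │     │     └─ C *
   │     └─ T *
   └─ T
      └─ A
         └─ A *
Counting every labelled node above: 40.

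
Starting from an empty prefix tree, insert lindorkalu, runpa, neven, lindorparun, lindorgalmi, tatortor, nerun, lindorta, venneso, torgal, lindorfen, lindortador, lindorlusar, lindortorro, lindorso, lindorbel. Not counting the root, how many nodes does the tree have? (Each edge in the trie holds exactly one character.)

Insert word by word; a character creates a node only if that edge doesn't already exist:
  "lindorkalu" → 10 new (l, i, n, d, o, r, k, a, l, u)
  "runpa" → 5 new (r, u, n, p, a)
  "neven" → 5 new (n, e, v, e, n)
  "lindorparun" → prefix "lindor" already present; 5 new (p, a, r, u, n)
  "lindorgalmi" → prefix "lindor" already present; 5 new (g, a, l, m, i)
  "tatortor" → 8 new (t, a, t, o, r, t, o, r)
  "nerun" → prefix "ne" already present; 3 new (r, u, n)
  "lindorta" → prefix "lindor" already present; 2 new (t, a)
  "venneso" → 7 new (v, e, n, n, e, s, o)
  "torgal" → prefix "t" already present; 5 new (o, r, g, a, l)
  "lindorfen" → prefix "lindor" already present; 3 new (f, e, n)
  "lindortador" → prefix "lindorta" already present; 3 new (d, o, r)
  "lindorlusar" → prefix "lindor" already present; 5 new (l, u, s, a, r)
  "lindortorro" → prefix "lindort" already present; 4 new (o, r, r, o)
  "lindorso" → prefix "lindor" already present; 2 new (s, o)
  "lindorbel" → prefix "lindor" already present; 3 new (b, e, l)
Total nodes = 10 + 5 + 5 + 5 + 5 + 8 + 3 + 2 + 7 + 5 + 3 + 3 + 5 + 4 + 2 + 3 = 75

75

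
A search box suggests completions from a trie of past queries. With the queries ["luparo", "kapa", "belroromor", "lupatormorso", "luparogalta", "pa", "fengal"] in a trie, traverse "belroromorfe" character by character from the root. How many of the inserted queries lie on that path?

1

Check each prefix of "belroromorfe" against the stored set — each match is an end-marker on the path.
Prefixes of the query that are stored words: "belroromor"
Count: 1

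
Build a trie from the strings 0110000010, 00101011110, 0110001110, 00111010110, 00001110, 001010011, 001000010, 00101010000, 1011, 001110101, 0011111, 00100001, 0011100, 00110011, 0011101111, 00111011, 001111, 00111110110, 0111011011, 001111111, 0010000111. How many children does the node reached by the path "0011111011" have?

1

Walk "0011111011" from the root, arriving at one node.
Distinct next characters after "0011111011": 0.
That node has 1 child edge.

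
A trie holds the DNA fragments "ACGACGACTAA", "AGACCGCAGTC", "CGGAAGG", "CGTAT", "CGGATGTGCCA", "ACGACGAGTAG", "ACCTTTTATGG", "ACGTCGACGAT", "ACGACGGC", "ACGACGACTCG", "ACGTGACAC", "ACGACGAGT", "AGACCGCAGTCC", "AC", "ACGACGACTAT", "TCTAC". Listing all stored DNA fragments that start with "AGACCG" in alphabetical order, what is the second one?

DFS of the "AGACCG" subtree visits, in order: "AGACCGCAGTC", "AGACCGCAGTCC"
Position 2: AGACCGCAGTCC

AGACCGCAGTCC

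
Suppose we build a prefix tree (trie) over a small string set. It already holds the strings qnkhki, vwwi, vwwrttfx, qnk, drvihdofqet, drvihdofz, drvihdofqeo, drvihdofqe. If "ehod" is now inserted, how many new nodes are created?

4

Nothing in the trie begins with "e"; the whole of "ehod" is new.
4 − 0 = 4 new nodes.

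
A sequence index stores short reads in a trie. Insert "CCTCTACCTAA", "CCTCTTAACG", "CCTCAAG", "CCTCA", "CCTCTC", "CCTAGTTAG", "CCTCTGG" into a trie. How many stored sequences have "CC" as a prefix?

7

Walk to "CC"; the words in its subtree are exactly those with that prefix.
Words under "CC": CCTAGTTAG, CCTCA, CCTCAAG, CCTCTACCTAA, CCTCTC, CCTCTGG, CCTCTTAACG
Count: 7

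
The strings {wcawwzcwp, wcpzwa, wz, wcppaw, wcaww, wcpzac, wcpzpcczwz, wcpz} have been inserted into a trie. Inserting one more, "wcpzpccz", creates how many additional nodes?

0

Every character of "wcpzpccz" already lies on an existing path (it is a prefix of some stored word).
No new nodes are needed: 0.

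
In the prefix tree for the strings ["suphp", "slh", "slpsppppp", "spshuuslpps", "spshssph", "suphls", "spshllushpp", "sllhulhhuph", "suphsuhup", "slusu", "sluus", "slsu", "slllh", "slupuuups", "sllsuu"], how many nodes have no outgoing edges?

15

A leaf is a node with no children — equivalently, the end of a word that is not a proper prefix of any other stored word.
Those words: "slh", "sllhulhhuph", "slllh", "sllsuu", "slpsppppp", "slsu", "slupuuups", "slusu", "sluus", "spshllushpp", "spshssph", "spshuuslpps", "suphls", "suphp", "suphsuhup"
Leaf count: 15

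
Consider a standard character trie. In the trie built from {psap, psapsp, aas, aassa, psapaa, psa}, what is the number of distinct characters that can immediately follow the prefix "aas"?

1

Walk "aas" from the root, arriving at one node.
Distinct next characters after "aas": s.
That node has 1 child edge.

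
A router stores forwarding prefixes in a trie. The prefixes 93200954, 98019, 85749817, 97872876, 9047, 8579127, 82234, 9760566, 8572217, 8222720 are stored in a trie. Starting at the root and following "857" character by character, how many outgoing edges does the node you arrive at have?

The children of the "857" node are the distinct next characters among strings starting with "857".
Characters that immediately follow "857" among the stored strings: {2, 4, 9}.
That node has 3 child edges.

3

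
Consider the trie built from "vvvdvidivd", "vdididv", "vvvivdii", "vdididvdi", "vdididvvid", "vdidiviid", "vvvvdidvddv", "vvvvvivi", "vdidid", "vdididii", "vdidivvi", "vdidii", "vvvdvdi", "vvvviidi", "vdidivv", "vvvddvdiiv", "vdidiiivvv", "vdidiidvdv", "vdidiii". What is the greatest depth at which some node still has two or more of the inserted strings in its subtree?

Equivalently: take the maximum, over all pairs, of their longest common prefix length.
"vdididv" and "vdididvdi" agree on "vdididv" (7 characters) before diverging; nothing deeper is shared.
Longest shared-prefix length: 7

7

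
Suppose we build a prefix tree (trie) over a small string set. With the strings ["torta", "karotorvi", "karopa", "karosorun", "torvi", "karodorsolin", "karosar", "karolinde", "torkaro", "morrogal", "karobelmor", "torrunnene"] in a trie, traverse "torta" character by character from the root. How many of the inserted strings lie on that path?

Traverse "torta" character by character; count nodes along the way that are marked as word ends.
Prefixes of the query that are stored words: "torta"
Count: 1

1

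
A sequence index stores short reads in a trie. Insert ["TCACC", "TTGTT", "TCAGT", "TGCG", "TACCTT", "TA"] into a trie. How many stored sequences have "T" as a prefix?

6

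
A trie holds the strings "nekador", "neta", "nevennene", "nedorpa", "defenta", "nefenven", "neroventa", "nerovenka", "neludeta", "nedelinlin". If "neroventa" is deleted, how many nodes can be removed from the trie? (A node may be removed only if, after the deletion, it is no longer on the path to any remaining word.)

2

Walk "neroventa" from the leaf back toward the root, removing each node that no remaining word uses.
The suffix "ta" (2 nodes) is used only by "neroventa"; the node for "neroven" still has the child "k", so pruning stops there.
Nodes removed: 2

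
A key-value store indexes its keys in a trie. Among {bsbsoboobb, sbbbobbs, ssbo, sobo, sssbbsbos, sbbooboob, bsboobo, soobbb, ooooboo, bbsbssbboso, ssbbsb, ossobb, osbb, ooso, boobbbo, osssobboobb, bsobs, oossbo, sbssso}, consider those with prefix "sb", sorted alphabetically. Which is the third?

sbssso

DFS of the "sb" subtree visits, in order: "sbbbobbs", "sbbooboob", "sbssso"
The 3rd is sbssso.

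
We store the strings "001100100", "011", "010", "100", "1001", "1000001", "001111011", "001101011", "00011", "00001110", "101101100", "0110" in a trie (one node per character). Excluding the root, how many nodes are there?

45

For each word, the new-node count is its length minus the longest prefix already in the trie:
  "001100100" → 9 new (0, 0, 1, 1, 0, 0, 1, 0, 0)
  "011" → prefix "0" already present; 2 new (1, 1)
  "010" → prefix "01" already present; 1 new (0)
  "100" → 3 new (1, 0, 0)
  "1001" → prefix "100" already present; 1 new (1)
  "1000001" → prefix "100" already present; 4 new (0, 0, 0, 1)
  "001111011" → prefix "0011" already present; 5 new (1, 1, 0, 1, 1)
  "001101011" → prefix "00110" already present; 4 new (1, 0, 1, 1)
  "00011" → prefix "00" already present; 3 new (0, 1, 1)
  "00001110" → prefix "000" already present; 5 new (0, 1, 1, 1, 0)
  "101101100" → prefix "10" already present; 7 new (1, 1, 0, 1, 1, 0, 0)
  "0110" → prefix "011" already present; 1 new (0)
Total nodes = 9 + 2 + 1 + 3 + 1 + 4 + 5 + 4 + 3 + 5 + 7 + 1 = 45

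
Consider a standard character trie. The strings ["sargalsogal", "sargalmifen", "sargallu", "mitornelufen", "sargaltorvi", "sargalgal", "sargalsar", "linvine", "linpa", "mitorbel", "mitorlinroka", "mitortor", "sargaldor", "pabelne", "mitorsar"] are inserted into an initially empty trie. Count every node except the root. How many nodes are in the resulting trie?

75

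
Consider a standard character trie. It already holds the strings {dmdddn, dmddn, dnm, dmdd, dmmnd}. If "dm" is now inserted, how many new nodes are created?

0

"dm" is already a full path in the trie; only an end-marker is added.
No new nodes are needed: 0.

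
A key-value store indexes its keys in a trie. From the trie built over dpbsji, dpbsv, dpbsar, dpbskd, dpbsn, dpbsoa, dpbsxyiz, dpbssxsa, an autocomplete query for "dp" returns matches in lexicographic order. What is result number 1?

DFS of the "dp" subtree visits, in order: "dpbsar", "dpbsji", "dpbskd", "dpbsn", "dpbsoa", "dpbssxsa", "dpbsv", "dpbsxyiz"
The 1st is dpbsar.

dpbsar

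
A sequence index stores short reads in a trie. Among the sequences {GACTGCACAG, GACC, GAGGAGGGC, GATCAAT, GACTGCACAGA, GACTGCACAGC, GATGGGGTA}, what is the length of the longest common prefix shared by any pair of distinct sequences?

Look for the deepest trie node that still has at least two words in its subtree.
"GACTGCACAG" and "GACTGCACAGA" agree on "GACTGCACAG" (10 characters) before diverging; nothing deeper is shared.
Longest shared-prefix length: 10

10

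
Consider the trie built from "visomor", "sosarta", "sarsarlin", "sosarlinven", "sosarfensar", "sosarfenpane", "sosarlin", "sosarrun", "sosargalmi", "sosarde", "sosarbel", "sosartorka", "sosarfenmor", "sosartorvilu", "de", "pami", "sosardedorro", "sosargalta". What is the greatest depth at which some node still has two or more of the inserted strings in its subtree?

8

Equivalently: take the maximum, over all pairs, of their longest common prefix length.
"sosarfenmor" and "sosarfenpane" agree on "sosarfen" (8 characters) before diverging; nothing deeper is shared.
Longest shared-prefix length: 8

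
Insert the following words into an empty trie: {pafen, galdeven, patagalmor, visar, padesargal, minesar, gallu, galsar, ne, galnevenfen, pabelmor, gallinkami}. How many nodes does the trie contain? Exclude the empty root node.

68

Count nodes per top-level branch (shared prefixes stored once):
  'g'-branch (galdeven, gallinkami, gallu, galnevenfen, galsar): 27 nodes
  'm'-branch (minesar): 7 nodes
  'n'-branch (ne): 2 nodes
  'p'-branch (pabelmor, padesargal, pafen, patagalmor): 27 nodes
  'v'-branch (visar): 5 nodes
Sum: 68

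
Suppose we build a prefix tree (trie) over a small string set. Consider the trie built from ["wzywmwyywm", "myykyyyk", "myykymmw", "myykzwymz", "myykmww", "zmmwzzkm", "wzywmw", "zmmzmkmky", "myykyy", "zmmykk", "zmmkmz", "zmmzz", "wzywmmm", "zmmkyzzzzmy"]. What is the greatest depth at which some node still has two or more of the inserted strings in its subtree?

Equivalently: take the maximum, over all pairs, of their longest common prefix length.
e.g. "myykyy" and "myykyyyk" share the prefix "myykyy" of length 6; no pair shares a longer one.
Longest shared-prefix length: 6

6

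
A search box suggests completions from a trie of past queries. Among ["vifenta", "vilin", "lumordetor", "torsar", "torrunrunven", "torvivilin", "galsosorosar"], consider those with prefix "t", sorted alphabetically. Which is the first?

DFS of the "t" subtree visits, in order: "torrunrunven", "torsar", "torvivilin"
Position 1: torrunrunven

torrunrunven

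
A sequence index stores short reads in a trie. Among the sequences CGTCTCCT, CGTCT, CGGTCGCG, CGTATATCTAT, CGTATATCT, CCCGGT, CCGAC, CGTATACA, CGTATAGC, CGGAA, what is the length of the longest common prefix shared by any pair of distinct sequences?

9

The deepest shared node is where two words last agree before diverging.
e.g. "CGTATATCT" and "CGTATATCTAT" share the prefix "CGTATATCT" of length 9; no pair shares a longer one.
Longest shared-prefix length: 9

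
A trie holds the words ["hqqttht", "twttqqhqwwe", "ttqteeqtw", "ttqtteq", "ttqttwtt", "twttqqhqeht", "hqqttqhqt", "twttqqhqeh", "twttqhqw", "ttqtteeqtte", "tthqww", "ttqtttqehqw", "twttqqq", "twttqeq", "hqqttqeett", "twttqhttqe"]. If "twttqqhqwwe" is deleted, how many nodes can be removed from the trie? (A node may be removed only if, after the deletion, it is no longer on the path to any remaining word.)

Walk "twttqqhqwwe" from the leaf back toward the root, removing each node that no remaining word uses.
The suffix "wwe" (3 nodes) is used only by "twttqqhqwwe"; the node for "twttqqhq" still has the child "e", so pruning stops there.
Nodes removed: 3

3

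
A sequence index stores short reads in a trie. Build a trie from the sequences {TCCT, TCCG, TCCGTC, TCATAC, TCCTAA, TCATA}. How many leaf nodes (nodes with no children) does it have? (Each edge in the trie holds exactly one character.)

3

Leaves are exactly the stored words that no other stored word extends.
Those words: "TCATAC", "TCCGTC", "TCCTAA"
Leaf count: 3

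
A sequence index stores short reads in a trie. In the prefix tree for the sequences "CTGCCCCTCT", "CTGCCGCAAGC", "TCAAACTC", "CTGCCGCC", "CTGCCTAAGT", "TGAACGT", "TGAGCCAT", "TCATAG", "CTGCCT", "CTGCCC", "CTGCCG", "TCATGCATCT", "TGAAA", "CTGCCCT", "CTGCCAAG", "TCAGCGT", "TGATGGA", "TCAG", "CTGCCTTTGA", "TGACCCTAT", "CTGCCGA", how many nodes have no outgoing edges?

17

Leaves are exactly the stored words that no other stored word extends.
Those words: "CTGCCAAG", "CTGCCCCTCT", "CTGCCCT", "CTGCCGA", "CTGCCGCAAGC", "CTGCCGCC", "CTGCCTAAGT", "CTGCCTTTGA", "TCAAACTC", "TCAGCGT", "TCATAG", "TCATGCATCT", "TGAAA", "TGAACGT", "TGACCCTAT", "TGAGCCAT", "TGATGGA"
Leaf count: 17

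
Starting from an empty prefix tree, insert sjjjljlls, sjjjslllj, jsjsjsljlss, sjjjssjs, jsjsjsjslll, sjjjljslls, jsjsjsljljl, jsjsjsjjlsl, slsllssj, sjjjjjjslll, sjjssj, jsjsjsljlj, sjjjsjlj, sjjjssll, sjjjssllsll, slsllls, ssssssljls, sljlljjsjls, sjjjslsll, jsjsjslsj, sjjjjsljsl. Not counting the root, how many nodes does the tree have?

98

Trace insertions, counting only characters that open a new branch:
  "sjjjljlls" → 9 new (s, j, j, j, l, j, l, l, s)
  "sjjjslllj" → prefix "sjjj" already present; 5 new (s, l, l, l, j)
  "jsjsjsljlss" → 11 new (j, s, j, s, j, s, l, j, l, s, s)
  "sjjjssjs" → prefix "sjjjs" already present; 3 new (s, j, s)
  "jsjsjsjslll" → prefix "jsjsjs" already present; 5 new (j, s, l, l, l)
  "sjjjljslls" → prefix "sjjjlj" already present; 4 new (s, l, l, s)
  "jsjsjsljljl" → prefix "jsjsjsljl" already present; 2 new (j, l)
  "jsjsjsjjlsl" → prefix "jsjsjsj" already present; 4 new (j, l, s, l)
  "slsllssj" → prefix "s" already present; 7 new (l, s, l, l, s, s, j)
  "sjjjjjjslll" → prefix "sjjj" already present; 7 new (j, j, j, s, l, l, l)
  "sjjssj" → prefix "sjj" already present; 3 new (s, s, j)
  "jsjsjsljlj" → prefix "jsjsjsljlj" already present; 0 new (none)
  "sjjjsjlj" → prefix "sjjjs" already present; 3 new (j, l, j)
  "sjjjssll" → prefix "sjjjss" already present; 2 new (l, l)
  "sjjjssllsll" → prefix "sjjjssll" already present; 3 new (s, l, l)
  "slsllls" → prefix "slsll" already present; 2 new (l, s)
  "ssssssljls" → prefix "s" already present; 9 new (s, s, s, s, s, l, j, l, s)
  "sljlljjsjls" → prefix "sl" already present; 9 new (j, l, l, j, j, s, j, l, s)
  "sjjjslsll" → prefix "sjjjsl" already present; 3 new (s, l, l)
  "jsjsjslsj" → prefix "jsjsjsl" already present; 2 new (s, j)
  "sjjjjsljsl" → prefix "sjjjj" already present; 5 new (s, l, j, s, l)
Total nodes = 9 + 5 + 11 + 3 + 5 + 4 + 2 + 4 + 7 + 7 + 3 + 0 + 3 + 2 + 3 + 2 + 9 + 9 + 3 + 2 + 5 = 98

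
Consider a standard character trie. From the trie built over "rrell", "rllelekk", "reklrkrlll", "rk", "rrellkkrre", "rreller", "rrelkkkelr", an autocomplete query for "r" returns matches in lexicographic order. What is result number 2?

rk

Words with prefix "r", in lexicographic order: "reklrkrlll", "rk", "rllelekk", "rrelkkkelr", "rrell", "rreller", "rrellkkrre"
The 2nd is rk.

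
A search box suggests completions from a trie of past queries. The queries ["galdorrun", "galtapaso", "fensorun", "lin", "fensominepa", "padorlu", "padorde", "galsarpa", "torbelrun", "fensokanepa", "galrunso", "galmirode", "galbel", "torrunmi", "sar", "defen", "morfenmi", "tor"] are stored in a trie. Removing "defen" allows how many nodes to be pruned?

After clearing the end-marker at "defen", prune upward until reaching a node still needed by another word.
No other word shares any prefix with "defen", so all 5 of its nodes go.
Nodes removed: 5

5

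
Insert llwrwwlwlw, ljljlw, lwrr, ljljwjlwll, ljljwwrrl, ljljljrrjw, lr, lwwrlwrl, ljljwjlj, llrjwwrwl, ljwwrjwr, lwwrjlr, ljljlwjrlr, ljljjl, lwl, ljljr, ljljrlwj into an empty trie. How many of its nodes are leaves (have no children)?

15

Leaves are exactly the stored words that no other stored word extends.
Those words: "ljljjl", "ljljljrrjw", "ljljlwjrlr", "ljljrlwj", "ljljwjlj", "ljljwjlwll", "ljljwwrrl", "ljwwrjwr", "llrjwwrwl", "llwrwwlwlw", "lr", "lwl", "lwrr", "lwwrjlr", "lwwrlwrl"
Leaf count: 15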